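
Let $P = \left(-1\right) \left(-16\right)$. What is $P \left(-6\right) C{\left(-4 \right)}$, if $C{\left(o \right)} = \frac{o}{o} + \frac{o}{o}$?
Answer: $-192$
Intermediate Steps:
$P = 16$
$C{\left(o \right)} = 2$ ($C{\left(o \right)} = 1 + 1 = 2$)
$P \left(-6\right) C{\left(-4 \right)} = 16 \left(-6\right) 2 = \left(-96\right) 2 = -192$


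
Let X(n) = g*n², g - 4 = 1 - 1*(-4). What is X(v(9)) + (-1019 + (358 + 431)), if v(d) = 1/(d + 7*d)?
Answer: -132479/576 ≈ -230.00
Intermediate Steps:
g = 9 (g = 4 + (1 - 1*(-4)) = 4 + (1 + 4) = 4 + 5 = 9)
v(d) = 1/(8*d)
X(n) = 9*n²
X(v(9)) + (-1019 + (358 + 431)) = 9*((⅛)/9)² + (-1019 + (358 + 431)) = 9*((⅛)*(⅑))² + (-1019 + 789) = 9*(1/72)² - 230 = 9*(1/5184) - 230 = 1/576 - 230 = -132479/576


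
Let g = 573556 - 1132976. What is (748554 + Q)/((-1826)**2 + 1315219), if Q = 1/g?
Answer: 418756078679/2601020492900 ≈ 0.16100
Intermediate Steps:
g = -559420
Q = -1/559420 (Q = 1/(-559420) = -1/559420 ≈ -1.7876e-6)
(748554 + Q)/((-1826)**2 + 1315219) = (748554 - 1/559420)/((-1826)**2 + 1315219) = 418756078679/(559420*(3334276 + 1315219)) = (418756078679/559420)/4649495 = (418756078679/559420)*(1/4649495) = 418756078679/2601020492900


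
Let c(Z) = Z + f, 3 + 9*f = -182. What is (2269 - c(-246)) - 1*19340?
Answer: -151240/9 ≈ -16804.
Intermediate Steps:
f = -185/9 (f = -⅓ + (⅑)*(-182) = -⅓ - 182/9 = -185/9 ≈ -20.556)
c(Z) = -185/9 + Z (c(Z) = Z - 185/9 = -185/9 + Z)
(2269 - c(-246)) - 1*19340 = (2269 - (-185/9 - 246)) - 1*19340 = (2269 - 1*(-2399/9)) - 19340 = (2269 + 2399/9) - 19340 = 22820/9 - 19340 = -151240/9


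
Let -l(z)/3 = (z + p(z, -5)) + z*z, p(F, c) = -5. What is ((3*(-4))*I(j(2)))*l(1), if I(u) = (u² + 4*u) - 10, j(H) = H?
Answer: -216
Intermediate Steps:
l(z) = 15 - 3*z - 3*z² (l(z) = -3*((z - 5) + z*z) = -3*((-5 + z) + z²) = -3*(-5 + z + z²) = 15 - 3*z - 3*z²)
I(u) = -10 + u² + 4*u
((3*(-4))*I(j(2)))*l(1) = ((3*(-4))*(-10 + 2² + 4*2))*(15 - 3*1 - 3*1²) = (-12*(-10 + 4 + 8))*(15 - 3 - 3*1) = (-12*2)*(15 - 3 - 3) = -24*9 = -216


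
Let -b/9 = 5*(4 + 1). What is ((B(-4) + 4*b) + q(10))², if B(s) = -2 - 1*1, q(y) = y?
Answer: 797449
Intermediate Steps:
B(s) = -3 (B(s) = -2 - 1 = -3)
b = -225 (b = -45*(4 + 1) = -45*5 = -9*25 = -225)
((B(-4) + 4*b) + q(10))² = ((-3 + 4*(-225)) + 10)² = ((-3 - 900) + 10)² = (-903 + 10)² = (-893)² = 797449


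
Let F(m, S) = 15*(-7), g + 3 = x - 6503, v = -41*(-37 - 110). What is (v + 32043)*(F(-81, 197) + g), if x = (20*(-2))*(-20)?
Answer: -221224770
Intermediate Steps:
x = 800 (x = -40*(-20) = 800)
v = 6027 (v = -41*(-147) = 6027)
g = -5706 (g = -3 + (800 - 6503) = -3 - 5703 = -5706)
F(m, S) = -105
(v + 32043)*(F(-81, 197) + g) = (6027 + 32043)*(-105 - 5706) = 38070*(-5811) = -221224770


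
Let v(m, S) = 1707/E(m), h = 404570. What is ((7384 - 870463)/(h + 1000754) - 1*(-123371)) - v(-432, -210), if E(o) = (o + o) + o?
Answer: 18724739232839/151774992 ≈ 1.2337e+5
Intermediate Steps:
E(o) = 3*o (E(o) = 2*o + o = 3*o)
v(m, S) = 569/m (v(m, S) = 1707/((3*m)) = 1707*(1/(3*m)) = 569/m)
((7384 - 870463)/(h + 1000754) - 1*(-123371)) - v(-432, -210) = ((7384 - 870463)/(404570 + 1000754) - 1*(-123371)) - 569/(-432) = (-863079/1405324 + 123371) - 569*(-1)/432 = (-863079*1/1405324 + 123371) - 1*(-569/432) = (-863079/1405324 + 123371) + 569/432 = 173375364125/1405324 + 569/432 = 18724739232839/151774992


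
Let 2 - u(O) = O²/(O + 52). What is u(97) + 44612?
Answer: 6638077/149 ≈ 44551.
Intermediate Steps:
u(O) = 2 - O²/(52 + O) (u(O) = 2 - O²/(O + 52) = 2 - O²/(52 + O))
u(97) + 44612 = (104 - 1*97² + 2*97)/(52 + 97) + 44612 = (104 - 1*9409 + 194)/149 + 44612 = (104 - 9409 + 194)/149 + 44612 = (1/149)*(-9111) + 44612 = -9111/149 + 44612 = 6638077/149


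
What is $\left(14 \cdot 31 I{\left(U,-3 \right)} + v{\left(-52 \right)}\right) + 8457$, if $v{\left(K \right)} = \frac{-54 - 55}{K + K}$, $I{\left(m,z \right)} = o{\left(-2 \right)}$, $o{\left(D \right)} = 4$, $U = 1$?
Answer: $\frac{1060181}{104} \approx 10194.0$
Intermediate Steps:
$I{\left(m,z \right)} = 4$
$v{\left(K \right)} = - \frac{109}{2 K}$
$\left(14 \cdot 31 I{\left(U,-3 \right)} + v{\left(-52 \right)}\right) + 8457 = \left(14 \cdot 31 \cdot 4 - \frac{109}{2 \left(-52\right)}\right) + 8457 = \left(434 \cdot 4 - - \frac{109}{104}\right) + 8457 = \left(1736 + \frac{109}{104}\right) + 8457 = \frac{180653}{104} + 8457 = \frac{1060181}{104}$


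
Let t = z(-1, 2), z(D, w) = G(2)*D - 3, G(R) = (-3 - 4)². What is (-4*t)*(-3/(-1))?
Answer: 624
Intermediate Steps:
G(R) = 49 (G(R) = (-7)² = 49)
z(D, w) = -3 + 49*D (z(D, w) = 49*D - 3 = -3 + 49*D)
t = -52 (t = -3 + 49*(-1) = -3 - 49 = -52)
(-4*t)*(-3/(-1)) = (-4*(-52))*(-3/(-1)) = 208*(-3*(-1)) = 208*3 = 624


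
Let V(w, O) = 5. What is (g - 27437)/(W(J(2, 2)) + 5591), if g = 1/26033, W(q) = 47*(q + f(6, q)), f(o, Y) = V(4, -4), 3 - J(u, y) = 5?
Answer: -178566855/37305289 ≈ -4.7866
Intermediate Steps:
J(u, y) = -2 (J(u, y) = 3 - 1*5 = 3 - 5 = -2)
f(o, Y) = 5
W(q) = 235 + 47*q (W(q) = 47*(q + 5) = 47*(5 + q) = 235 + 47*q)
g = 1/26033 ≈ 3.8413e-5
(g - 27437)/(W(J(2, 2)) + 5591) = (1/26033 - 27437)/((235 + 47*(-2)) + 5591) = -714267420/(26033*((235 - 94) + 5591)) = -714267420/(26033*(141 + 5591)) = -714267420/26033/5732 = -714267420/26033*1/5732 = -178566855/37305289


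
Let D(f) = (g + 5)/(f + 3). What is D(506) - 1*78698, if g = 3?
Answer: -40057274/509 ≈ -78698.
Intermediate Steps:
D(f) = 8/(3 + f) (D(f) = (3 + 5)/(f + 3) = 8/(3 + f))
D(506) - 1*78698 = 8/(3 + 506) - 1*78698 = 8/509 - 78698 = -40057274/509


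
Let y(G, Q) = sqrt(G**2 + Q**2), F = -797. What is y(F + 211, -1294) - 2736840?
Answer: -2736840 + 2*sqrt(504458) ≈ -2.7354e+6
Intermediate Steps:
y(F + 211, -1294) - 2736840 = sqrt((-797 + 211)**2 + (-1294)**2) - 2736840 = sqrt((-586)**2 + 1674436) - 2736840 = sqrt(343396 + 1674436) - 2736840 = sqrt(2017832) - 2736840 = 2*sqrt(504458) - 2736840 = -2736840 + 2*sqrt(504458)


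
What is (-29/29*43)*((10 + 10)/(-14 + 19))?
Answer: -172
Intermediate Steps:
(-29/29*43)*((10 + 10)/(-14 + 19)) = (-29*1/29*43)*(20/5) = (-1*43)*(20*(⅕)) = -43*4 = -172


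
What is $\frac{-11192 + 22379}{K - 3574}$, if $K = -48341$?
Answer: $- \frac{3729}{17305} \approx -0.21549$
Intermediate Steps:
$\frac{-11192 + 22379}{K - 3574} = \frac{-11192 + 22379}{-48341 - 3574} = \frac{11187}{-51915} = 11187 \left(- \frac{1}{51915}\right) = - \frac{3729}{17305}$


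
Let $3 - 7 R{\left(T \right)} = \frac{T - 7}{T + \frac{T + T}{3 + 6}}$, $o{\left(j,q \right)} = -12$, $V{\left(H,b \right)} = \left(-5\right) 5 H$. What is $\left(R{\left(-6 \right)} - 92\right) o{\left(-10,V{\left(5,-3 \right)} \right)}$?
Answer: $\frac{84846}{77} \approx 1101.9$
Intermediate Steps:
$V{\left(H,b \right)} = - 25 H$
$R{\left(T \right)} = \frac{3}{7} - \frac{9 \left(-7 + T\right)}{77 T}$ ($R{\left(T \right)} = \frac{3}{7} - \frac{\left(T - 7\right) \frac{1}{T + \frac{T + T}{3 + 6}}}{7} = \frac{3}{7} - \frac{\left(-7 + T\right) \frac{1}{T + \frac{2 T}{9}}}{7} = \frac{3}{7} - \frac{\left(-7 + T\right) \frac{1}{\frac{11}{9} T}}{7} = \frac{3}{7} - \frac{\left(-7 + T\right) \frac{9}{11 T}}{7} = \frac{3}{7} - \frac{\frac{9}{11} \frac{1}{T} \left(-7 + T\right)}{7} = \frac{3}{7} - \frac{9 \left(-7 + T\right)}{77 T}$)
$\left(R{\left(-6 \right)} - 92\right) o{\left(-10,V{\left(5,-3 \right)} \right)} = \left(\frac{3 \left(21 + 8 \left(-6\right)\right)}{77 \left(-6\right)} - 92\right) \left(-12\right) = \left(\frac{3}{77} \left(- \frac{1}{6}\right) \left(21 - 48\right) - 92\right) \left(-12\right) = \left(\frac{3}{77} \left(- \frac{1}{6}\right) \left(-27\right) - 92\right) \left(-12\right) = \left(\frac{27}{154} - 92\right) \left(-12\right) = \left(- \frac{14141}{154}\right) \left(-12\right) = \frac{84846}{77}$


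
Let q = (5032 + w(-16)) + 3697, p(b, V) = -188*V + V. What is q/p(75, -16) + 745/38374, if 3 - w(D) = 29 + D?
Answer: 168405973/57407504 ≈ 2.9335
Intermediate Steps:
w(D) = -26 - D (w(D) = 3 - (29 + D) = 3 + (-29 - D) = -26 - D)
p(b, V) = -187*V
q = 8719 (q = (5032 + (-26 - 1*(-16))) + 3697 = (5032 + (-26 + 16)) + 3697 = (5032 - 10) + 3697 = 5022 + 3697 = 8719)
q/p(75, -16) + 745/38374 = 8719/((-187*(-16))) + 745/38374 = 8719/2992 + 745*(1/38374) = 8719*(1/2992) + 745/38374 = 8719/2992 + 745/38374 = 168405973/57407504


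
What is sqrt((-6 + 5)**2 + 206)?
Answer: 3*sqrt(23) ≈ 14.387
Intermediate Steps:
sqrt((-6 + 5)**2 + 206) = sqrt((-1)**2 + 206) = sqrt(1 + 206) = sqrt(207) = 3*sqrt(23)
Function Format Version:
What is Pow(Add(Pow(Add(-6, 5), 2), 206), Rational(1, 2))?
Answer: Mul(3, Pow(23, Rational(1, 2))) ≈ 14.387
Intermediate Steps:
Pow(Add(Pow(Add(-6, 5), 2), 206), Rational(1, 2)) = Pow(Add(Pow(-1, 2), 206), Rational(1, 2)) = Pow(Add(1, 206), Rational(1, 2)) = Pow(207, Rational(1, 2)) = Mul(3, Pow(23, Rational(1, 2)))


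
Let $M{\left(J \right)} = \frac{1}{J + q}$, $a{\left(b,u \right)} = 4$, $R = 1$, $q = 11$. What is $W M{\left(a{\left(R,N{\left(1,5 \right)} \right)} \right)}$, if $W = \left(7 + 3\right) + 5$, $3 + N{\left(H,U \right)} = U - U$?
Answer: $1$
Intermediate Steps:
$N{\left(H,U \right)} = -3$ ($N{\left(H,U \right)} = -3 + \left(U - U\right) = -3 + 0 = -3$)
$M{\left(J \right)} = \frac{1}{11 + J}$ ($M{\left(J \right)} = \frac{1}{J + 11} = \frac{1}{11 + J}$)
$W = 15$ ($W = 10 + 5 = 15$)
$W M{\left(a{\left(R,N{\left(1,5 \right)} \right)} \right)} = \frac{15}{11 + 4} = \frac{15}{15} = 15 \cdot \frac{1}{15} = 1$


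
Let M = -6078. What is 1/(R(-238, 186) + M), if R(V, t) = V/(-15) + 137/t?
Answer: -310/1879033 ≈ -0.00016498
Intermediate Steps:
R(V, t) = 137/t - V/15 (R(V, t) = V*(-1/15) + 137/t = -V/15 + 137/t = 137/t - V/15)
1/(R(-238, 186) + M) = 1/((137/186 - 1/15*(-238)) - 6078) = 1/((137*(1/186) + 238/15) - 6078) = 1/((137/186 + 238/15) - 6078) = 1/(5147/310 - 6078) = 1/(-1879033/310) = -310/1879033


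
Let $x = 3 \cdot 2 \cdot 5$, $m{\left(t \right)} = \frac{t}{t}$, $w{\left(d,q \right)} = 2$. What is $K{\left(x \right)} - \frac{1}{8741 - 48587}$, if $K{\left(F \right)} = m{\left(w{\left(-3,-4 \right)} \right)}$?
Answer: $\frac{39847}{39846} \approx 1.0$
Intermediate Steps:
$m{\left(t \right)} = 1$
$x = 30$ ($x = 6 \cdot 5 = 30$)
$K{\left(F \right)} = 1$
$K{\left(x \right)} - \frac{1}{8741 - 48587} = 1 - \frac{1}{8741 - 48587} = 1 - \frac{1}{-39846} = 1 - - \frac{1}{39846} = 1 + \frac{1}{39846} = \frac{39847}{39846}$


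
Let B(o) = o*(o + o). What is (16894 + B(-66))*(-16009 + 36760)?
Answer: 531350106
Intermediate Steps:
B(o) = 2*o² (B(o) = o*(2*o) = 2*o²)
(16894 + B(-66))*(-16009 + 36760) = (16894 + 2*(-66)²)*(-16009 + 36760) = (16894 + 2*4356)*20751 = (16894 + 8712)*20751 = 25606*20751 = 531350106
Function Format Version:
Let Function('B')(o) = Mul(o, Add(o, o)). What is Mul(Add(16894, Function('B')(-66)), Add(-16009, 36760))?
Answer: 531350106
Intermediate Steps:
Function('B')(o) = Mul(2, Pow(o, 2)) (Function('B')(o) = Mul(o, Mul(2, o)) = Mul(2, Pow(o, 2)))
Mul(Add(16894, Function('B')(-66)), Add(-16009, 36760)) = Mul(Add(16894, Mul(2, Pow(-66, 2))), Add(-16009, 36760)) = Mul(Add(16894, Mul(2, 4356)), 20751) = Mul(Add(16894, 8712), 20751) = Mul(25606, 20751) = 531350106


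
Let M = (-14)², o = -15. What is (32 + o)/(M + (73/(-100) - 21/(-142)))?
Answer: 120700/1387467 ≈ 0.086993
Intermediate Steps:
M = 196
(32 + o)/(M + (73/(-100) - 21/(-142))) = (32 - 15)/(196 + (73/(-100) - 21/(-142))) = 17/(196 + (73*(-1/100) - 21*(-1/142))) = 17/(196 + (-73/100 + 21/142)) = 17/(196 - 4133/7100) = 17/(1387467/7100) = 17*(7100/1387467) = 120700/1387467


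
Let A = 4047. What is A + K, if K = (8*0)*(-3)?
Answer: 4047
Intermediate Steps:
K = 0 (K = 0*(-3) = 0)
A + K = 4047 + 0 = 4047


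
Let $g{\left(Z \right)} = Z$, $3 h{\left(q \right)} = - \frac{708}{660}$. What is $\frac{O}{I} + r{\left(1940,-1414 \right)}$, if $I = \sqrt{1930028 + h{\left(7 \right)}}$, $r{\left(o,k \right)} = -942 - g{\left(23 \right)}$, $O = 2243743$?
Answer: $-965 + \frac{2243743 \sqrt{52545002565}}{318454561} \approx 650.07$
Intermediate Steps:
$h{\left(q \right)} = - \frac{59}{165}$ ($h{\left(q \right)} = \frac{\left(-708\right) \frac{1}{660}}{3} = \frac{1}{3} \left(- \frac{59}{55}\right) = - \frac{59}{165}$)
$r{\left(o,k \right)} = -965$ ($r{\left(o,k \right)} = -942 - 23 = -965$)
$I = \frac{\sqrt{52545002565}}{165}$ ($I = \sqrt{1930028 - \frac{59}{165}} = \sqrt{\frac{318454561}{165}} = \frac{\sqrt{52545002565}}{165} \approx 1389.3$)
$\frac{O}{I} + r{\left(1940,-1414 \right)} = \frac{2243743}{\frac{1}{165} \sqrt{52545002565}} - 965 = 2243743 \frac{\sqrt{52545002565}}{318454561} - 965 = \frac{2243743 \sqrt{52545002565}}{318454561} - 965 = -965 + \frac{2243743 \sqrt{52545002565}}{318454561}$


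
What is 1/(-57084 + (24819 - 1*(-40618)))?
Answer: 1/8353 ≈ 0.00011972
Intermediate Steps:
1/(-57084 + (24819 - 1*(-40618))) = 1/(-57084 + (24819 + 40618)) = 1/(-57084 + 65437) = 1/8353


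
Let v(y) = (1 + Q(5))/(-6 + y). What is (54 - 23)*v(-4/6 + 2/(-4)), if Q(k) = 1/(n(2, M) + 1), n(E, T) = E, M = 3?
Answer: -248/43 ≈ -5.7674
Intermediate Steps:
Q(k) = ⅓ (Q(k) = 1/(2 + 1) = 1/3 = ⅓)
v(y) = 4/(3*(-6 + y)) (v(y) = (1 + ⅓)/(-6 + y) = 4/(3*(-6 + y)))
(54 - 23)*v(-4/6 + 2/(-4)) = (54 - 23)*(4/(3*(-6 + (-4/6 + 2/(-4))))) = 31*(4/(3*(-6 + (-4*⅙ + 2*(-¼))))) = 31*(4/(3*(-6 + (-⅔ - ½)))) = 31*(4/(3*(-6 - 7/6))) = 31*(4/(3*(-43/6))) = 31*((4/3)*(-6/43)) = 31*(-8/43) = -248/43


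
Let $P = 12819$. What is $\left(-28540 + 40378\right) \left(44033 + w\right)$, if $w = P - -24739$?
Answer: $965874258$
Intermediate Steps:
$w = 37558$ ($w = 12819 - -24739 = 12819 + 24739 = 37558$)
$\left(-28540 + 40378\right) \left(44033 + w\right) = \left(-28540 + 40378\right) \left(44033 + 37558\right) = 11838 \cdot 81591 = 965874258$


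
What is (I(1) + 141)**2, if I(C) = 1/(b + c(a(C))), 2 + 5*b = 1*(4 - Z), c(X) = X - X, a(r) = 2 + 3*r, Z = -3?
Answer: 20164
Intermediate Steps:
c(X) = 0
b = 1 (b = -2/5 + (1*(4 - 1*(-3)))/5 = -2/5 + (1*(4 + 3))/5 = -2/5 + (1*7)/5 = -2/5 + (1/5)*7 = -2/5 + 7/5 = 1)
I(C) = 1 (I(C) = 1/(1 + 0) = 1/1 = 1)
(I(1) + 141)**2 = (1 + 141)**2 = 142**2 = 20164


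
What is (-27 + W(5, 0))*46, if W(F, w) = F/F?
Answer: -1196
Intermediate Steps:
W(F, w) = 1
(-27 + W(5, 0))*46 = (-27 + 1)*46 = -26*46 = -1196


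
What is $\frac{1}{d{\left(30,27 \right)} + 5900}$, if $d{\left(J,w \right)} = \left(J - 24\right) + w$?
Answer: $\frac{1}{5933} \approx 0.00016855$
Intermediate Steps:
$d{\left(J,w \right)} = -24 + J + w$ ($d{\left(J,w \right)} = \left(-24 + J\right) + w = -24 + J + w$)
$\frac{1}{d{\left(30,27 \right)} + 5900} = \frac{1}{\left(-24 + 30 + 27\right) + 5900} = \frac{1}{33 + 5900} = \frac{1}{5933}$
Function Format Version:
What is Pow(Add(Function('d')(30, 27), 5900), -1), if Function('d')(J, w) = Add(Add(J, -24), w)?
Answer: Rational(1, 5933) ≈ 0.00016855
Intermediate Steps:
Function('d')(J, w) = Add(-24, J, w) (Function('d')(J, w) = Add(Add(-24, J), w) = Add(-24, J, w))
Pow(Add(Function('d')(30, 27), 5900), -1) = Pow(Add(Add(-24, 30, 27), 5900), -1) = Pow(Add(33, 5900), -1) = Pow(5933, -1) = Rational(1, 5933)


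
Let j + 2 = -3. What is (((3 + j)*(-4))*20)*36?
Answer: 5760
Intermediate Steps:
j = -5 (j = -2 - 3 = -5)
(((3 + j)*(-4))*20)*36 = (((3 - 5)*(-4))*20)*36 = (-2*(-4)*20)*36 = (8*20)*36 = 160*36 = 5760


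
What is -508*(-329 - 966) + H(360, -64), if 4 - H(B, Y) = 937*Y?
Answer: 717832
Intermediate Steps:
H(B, Y) = 4 - 937*Y
-508*(-329 - 966) + H(360, -64) = -508*(-329 - 966) + (4 - 937*(-64)) = -508*(-1295) + (4 + 59968) = 657860 + 59972 = 717832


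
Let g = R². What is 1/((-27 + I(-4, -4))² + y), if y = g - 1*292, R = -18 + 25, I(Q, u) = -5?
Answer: 1/781 ≈ 0.0012804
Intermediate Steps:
R = 7
g = 49 (g = 7² = 49)
y = -243 (y = 49 - 1*292 = 49 - 292 = -243)
1/((-27 + I(-4, -4))² + y) = 1/((-27 - 5)² - 243) = 1/((-32)² - 243) = 1/(1024 - 243) = 1/781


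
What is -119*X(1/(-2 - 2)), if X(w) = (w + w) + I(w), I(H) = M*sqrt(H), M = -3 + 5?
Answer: 119/2 - 119*I ≈ 59.5 - 119.0*I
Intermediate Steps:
M = 2
I(H) = 2*sqrt(H)
X(w) = 2*w + 2*sqrt(w) (X(w) = (w + w) + 2*sqrt(w) = 2*w + 2*sqrt(w))
-119*X(1/(-2 - 2)) = -119*(2/(-2 - 2) + 2*sqrt(1/(-2 - 2))) = -119*(2/(-4) + 2*sqrt(1/(-4))) = -119*(2*(-1/4) + 2*sqrt(-1/4)) = -119*(-1/2 + 2*(I/2)) = -119*(-1/2 + I) = 119/2 - 119*I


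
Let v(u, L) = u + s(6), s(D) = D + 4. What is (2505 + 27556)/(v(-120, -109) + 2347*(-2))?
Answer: -30061/4804 ≈ -6.2575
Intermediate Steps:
s(D) = 4 + D
v(u, L) = 10 + u (v(u, L) = u + (4 + 6) = u + 10 = 10 + u)
(2505 + 27556)/(v(-120, -109) + 2347*(-2)) = (2505 + 27556)/((10 - 120) + 2347*(-2)) = 30061/(-110 - 4694) = 30061/(-4804) = 30061*(-1/4804) = -30061/4804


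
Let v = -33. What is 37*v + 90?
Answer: -1131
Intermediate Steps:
37*v + 90 = 37*(-33) + 90 = -1221 + 90 = -1131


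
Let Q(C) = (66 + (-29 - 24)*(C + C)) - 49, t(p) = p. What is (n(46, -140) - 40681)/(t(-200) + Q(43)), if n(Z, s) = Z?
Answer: 40635/4741 ≈ 8.5710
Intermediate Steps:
Q(C) = 17 - 106*C (Q(C) = (66 - 106*C) - 49 = 17 - 106*C)
(n(46, -140) - 40681)/(t(-200) + Q(43)) = (46 - 40681)/(-200 + (17 - 106*43)) = -40635/(-200 + (17 - 4558)) = -40635/(-200 - 4541) = -40635/(-4741) = -40635*(-1/4741) = 40635/4741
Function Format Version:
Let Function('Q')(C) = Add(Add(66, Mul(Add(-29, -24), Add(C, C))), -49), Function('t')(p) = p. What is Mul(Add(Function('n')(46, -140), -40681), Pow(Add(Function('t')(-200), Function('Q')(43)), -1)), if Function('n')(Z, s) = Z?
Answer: Rational(40635, 4741) ≈ 8.5710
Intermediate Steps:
Function('Q')(C) = Add(17, Mul(-106, C)) (Function('Q')(C) = Add(Add(66, Mul(-53, Mul(2, C))), -49) = Add(Add(66, Mul(-106, C)), -49) = Add(17, Mul(-106, C)))
Mul(Add(Function('n')(46, -140), -40681), Pow(Add(Function('t')(-200), Function('Q')(43)), -1)) = Mul(Add(46, -40681), Pow(Add(-200, Add(17, Mul(-106, 43))), -1)) = Mul(-40635, Pow(Add(-200, Add(17, -4558)), -1)) = Mul(-40635, Pow(Add(-200, -4541), -1)) = Mul(-40635, Pow(-4741, -1)) = Mul(-40635, Rational(-1, 4741)) = Rational(40635, 4741)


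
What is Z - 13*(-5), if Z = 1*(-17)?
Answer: 48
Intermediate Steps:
Z = -17
Z - 13*(-5) = -17 - 13*(-5) = -17 + 65 = 48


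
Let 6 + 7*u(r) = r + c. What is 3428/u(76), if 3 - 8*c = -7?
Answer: 95984/285 ≈ 336.79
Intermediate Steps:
c = 5/4 (c = 3/8 - 1/8*(-7) = 3/8 + 7/8 = 5/4 ≈ 1.2500)
u(r) = -19/28 + r/7 (u(r) = -6/7 + (r + 5/4)/7 = -6/7 + (5/4 + r)/7 = -6/7 + (5/28 + r/7) = -19/28 + r/7)
3428/u(76) = 3428/(-19/28 + (1/7)*76) = 3428/(-19/28 + 76/7) = 3428/(285/28) = 3428*(28/285) = 95984/285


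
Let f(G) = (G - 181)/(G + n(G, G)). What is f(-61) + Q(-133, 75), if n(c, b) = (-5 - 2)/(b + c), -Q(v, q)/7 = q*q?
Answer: -292723601/7435 ≈ -39371.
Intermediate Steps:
Q(v, q) = -7*q**2 (Q(v, q) = -7*q*q = -7*q**2)
n(c, b) = -7/(b + c)
f(G) = (-181 + G)/(G - 7/(2*G)) (f(G) = (G - 181)/(G - 7/(G + G)) = (-181 + G)/(G - 7*1/(2*G)) = (-181 + G)/(G - 7/(2*G)))
f(-61) + Q(-133, 75) = 2*(-61)*(-181 - 61)/(-7 + 2*(-61)**2) - 7*75**2 = 2*(-61)*(-242)/(-7 + 2*3721) - 7*5625 = 2*(-61)*(-242)/(-7 + 7442) - 39375 = 2*(-61)*(-242)/7435 - 39375 = 2*(-61)*(1/7435)*(-242) - 39375 = 29524/7435 - 39375 = -292723601/7435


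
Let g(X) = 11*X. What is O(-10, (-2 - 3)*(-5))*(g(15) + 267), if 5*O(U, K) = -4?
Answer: -1728/5 ≈ -345.60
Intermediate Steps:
O(U, K) = -4/5 (O(U, K) = (1/5)*(-4) = -4/5)
O(-10, (-2 - 3)*(-5))*(g(15) + 267) = -4*(11*15 + 267)/5 = -4*(165 + 267)/5 = -4/5*432 = -1728/5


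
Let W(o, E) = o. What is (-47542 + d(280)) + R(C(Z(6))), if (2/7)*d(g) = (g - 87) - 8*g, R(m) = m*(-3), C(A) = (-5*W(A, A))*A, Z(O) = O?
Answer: -108333/2 ≈ -54167.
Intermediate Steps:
C(A) = -5*A**2 (C(A) = (-5*A)*A = -5*A**2)
R(m) = -3*m
d(g) = -609/2 - 49*g/2 (d(g) = 7*((g - 87) - 8*g)/2 = 7*((-87 + g) - 8*g)/2 = 7*(-87 - 7*g)/2 = -609/2 - 49*g/2)
(-47542 + d(280)) + R(C(Z(6))) = (-47542 + (-609/2 - 49/2*280)) - (-15)*6**2 = (-47542 + (-609/2 - 6860)) - (-15)*36 = (-47542 - 14329/2) - 3*(-180) = -109413/2 + 540 = -108333/2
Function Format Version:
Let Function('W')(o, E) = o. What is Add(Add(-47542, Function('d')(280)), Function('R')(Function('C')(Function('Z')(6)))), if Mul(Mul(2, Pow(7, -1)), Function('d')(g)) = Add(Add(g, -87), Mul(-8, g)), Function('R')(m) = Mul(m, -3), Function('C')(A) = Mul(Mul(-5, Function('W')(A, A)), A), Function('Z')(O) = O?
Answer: Rational(-108333, 2) ≈ -54167.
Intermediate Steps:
Function('C')(A) = Mul(-5, Pow(A, 2)) (Function('C')(A) = Mul(Mul(-5, A), A) = Mul(-5, Pow(A, 2)))
Function('R')(m) = Mul(-3, m)
Function('d')(g) = Add(Rational(-609, 2), Mul(Rational(-49, 2), g)) (Function('d')(g) = Mul(Rational(7, 2), Add(Add(g, -87), Mul(-8, g))) = Mul(Rational(7, 2), Add(Add(-87, g), Mul(-8, g))) = Mul(Rational(7, 2), Add(-87, Mul(-7, g))) = Add(Rational(-609, 2), Mul(Rational(-49, 2), g)))
Add(Add(-47542, Function('d')(280)), Function('R')(Function('C')(Function('Z')(6)))) = Add(Add(-47542, Add(Rational(-609, 2), Mul(Rational(-49, 2), 280))), Mul(-3, Mul(-5, Pow(6, 2)))) = Add(Add(-47542, Add(Rational(-609, 2), -6860)), Mul(-3, Mul(-5, 36))) = Add(Add(-47542, Rational(-14329, 2)), Mul(-3, -180)) = Add(Rational(-109413, 2), 540) = Rational(-108333, 2)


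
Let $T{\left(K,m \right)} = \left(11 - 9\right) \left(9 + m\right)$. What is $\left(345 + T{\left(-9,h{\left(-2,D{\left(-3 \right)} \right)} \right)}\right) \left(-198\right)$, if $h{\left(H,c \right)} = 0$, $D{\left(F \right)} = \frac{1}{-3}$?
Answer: $-71874$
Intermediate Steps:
$D{\left(F \right)} = - \frac{1}{3}$
$T{\left(K,m \right)} = 18 + 2 m$ ($T{\left(K,m \right)} = 2 \left(9 + m\right) = 18 + 2 m$)
$\left(345 + T{\left(-9,h{\left(-2,D{\left(-3 \right)} \right)} \right)}\right) \left(-198\right) = \left(345 + \left(18 + 2 \cdot 0\right)\right) \left(-198\right) = \left(345 + \left(18 + 0\right)\right) \left(-198\right) = \left(345 + 18\right) \left(-198\right) = 363 \left(-198\right) = -71874$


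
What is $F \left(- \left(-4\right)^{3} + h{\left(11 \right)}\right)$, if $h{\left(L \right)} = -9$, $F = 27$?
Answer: $1485$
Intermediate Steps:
$F \left(- \left(-4\right)^{3} + h{\left(11 \right)}\right) = 27 \left(- \left(-4\right)^{3} - 9\right) = 27 \left(\left(-1\right) \left(-64\right) - 9\right) = 27 \left(64 - 9\right) = 27 \cdot 55 = 1485$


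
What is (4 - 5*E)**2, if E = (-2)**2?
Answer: 256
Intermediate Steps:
E = 4
(4 - 5*E)**2 = (4 - 5*4)**2 = (4 - 20)**2 = (-16)**2 = 256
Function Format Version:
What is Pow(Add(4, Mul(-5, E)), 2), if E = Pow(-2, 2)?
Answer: 256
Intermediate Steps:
E = 4
Pow(Add(4, Mul(-5, E)), 2) = Pow(Add(4, Mul(-5, 4)), 2) = Pow(Add(4, -20), 2) = Pow(-16, 2) = 256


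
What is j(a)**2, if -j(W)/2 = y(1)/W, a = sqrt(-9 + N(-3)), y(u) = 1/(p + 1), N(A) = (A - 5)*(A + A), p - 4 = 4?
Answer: 4/3159 ≈ 0.0012662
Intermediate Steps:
p = 8 (p = 4 + 4 = 8)
N(A) = 2*A*(-5 + A) (N(A) = (-5 + A)*(2*A) = 2*A*(-5 + A))
y(u) = 1/9 (y(u) = 1/(8 + 1) = 1/9)
a = sqrt(39) (a = sqrt(-9 + 2*(-3)*(-5 - 3)) = sqrt(-9 + 2*(-3)*(-8)) = sqrt(-9 + 48) = sqrt(39) ≈ 6.2450)
j(W) = -2/(9*W)
j(a)**2 = (-2*sqrt(39)/39/9)**2 = (-2*sqrt(39)/351)**2 = 4/3159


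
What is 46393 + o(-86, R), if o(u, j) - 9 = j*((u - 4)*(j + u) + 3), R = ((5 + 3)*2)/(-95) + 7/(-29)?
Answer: 13119753355/303601 ≈ 43214.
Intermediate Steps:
R = -1129/2755 (R = (8*2)*(-1/95) + 7*(-1/29) = 16*(-1/95) - 7/29 = -16/95 - 7/29 = -1129/2755 ≈ -0.40980)
o(u, j) = 9 + j*(3 + (-4 + u)*(j + u)) (o(u, j) = 9 + j*((u - 4)*(j + u) + 3) = 9 + j*((-4 + u)*(j + u) + 3) = 9 + j*(3 + (-4 + u)*(j + u)))
46393 + o(-86, R) = 46393 + (9 - 4*(-1129/2755)² + 3*(-1129/2755) - 1129/2755*(-86)² - 86*(-1129/2755)² - 4*(-1129/2755)*(-86)) = 46393 + (9 - 4*1274641/7590025 - 3387/2755 - 1129/2755*7396 - 86*1274641/7590025 - 388376/2755) = 46393 + (9 - 5098564/7590025 - 3387/2755 - 8350084/2755 - 109619126/7590025 - 388376/2755) = 46393 - 965207838/303601 = 13119753355/303601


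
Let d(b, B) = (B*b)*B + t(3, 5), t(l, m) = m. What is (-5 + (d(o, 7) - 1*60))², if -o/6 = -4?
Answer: 1245456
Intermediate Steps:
o = 24 (o = -6*(-4) = 24)
d(b, B) = 5 + b*B² (d(b, B) = (B*b)*B + 5 = b*B² + 5 = 5 + b*B²)
(-5 + (d(o, 7) - 1*60))² = (-5 + ((5 + 24*7²) - 1*60))² = (-5 + ((5 + 24*49) - 60))² = (-5 + ((5 + 1176) - 60))² = (-5 + (1181 - 60))² = (-5 + 1121)² = 1116² = 1245456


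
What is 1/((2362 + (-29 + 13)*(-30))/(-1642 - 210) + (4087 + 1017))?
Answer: 926/4724883 ≈ 0.00019598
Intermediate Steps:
1/((2362 + (-29 + 13)*(-30))/(-1642 - 210) + (4087 + 1017)) = 1/((2362 - 16*(-30))/(-1852) + 5104) = 1/((2362 + 480)*(-1/1852) + 5104) = 1/(2842*(-1/1852) + 5104) = 1/(-1421/926 + 5104) = 1/(4724883/926) = 926/4724883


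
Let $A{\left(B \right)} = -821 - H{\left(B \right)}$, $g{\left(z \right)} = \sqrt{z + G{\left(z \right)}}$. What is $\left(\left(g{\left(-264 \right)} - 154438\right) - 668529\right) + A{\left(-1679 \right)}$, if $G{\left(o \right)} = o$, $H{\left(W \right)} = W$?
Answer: $-822109 + 4 i \sqrt{33} \approx -8.2211 \cdot 10^{5} + 22.978 i$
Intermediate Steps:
$g{\left(z \right)} = \sqrt{2} \sqrt{z}$ ($g{\left(z \right)} = \sqrt{z + z} = \sqrt{2 z} = \sqrt{2} \sqrt{z}$)
$A{\left(B \right)} = -821 - B$
$\left(\left(g{\left(-264 \right)} - 154438\right) - 668529\right) + A{\left(-1679 \right)} = \left(\left(\sqrt{2} \sqrt{-264} - 154438\right) - 668529\right) - -858 = \left(\left(\sqrt{2} \cdot 2 i \sqrt{66} - 154438\right) - 668529\right) + \left(-821 + 1679\right) = \left(\left(4 i \sqrt{33} - 154438\right) - 668529\right) + 858 = \left(\left(-154438 + 4 i \sqrt{33}\right) - 668529\right) + 858 = \left(-822967 + 4 i \sqrt{33}\right) + 858 = -822109 + 4 i \sqrt{33}$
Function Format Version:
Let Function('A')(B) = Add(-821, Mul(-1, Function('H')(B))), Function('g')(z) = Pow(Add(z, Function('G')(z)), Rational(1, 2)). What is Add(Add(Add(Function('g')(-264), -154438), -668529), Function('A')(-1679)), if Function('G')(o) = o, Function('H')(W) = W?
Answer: Add(-822109, Mul(4, I, Pow(33, Rational(1, 2)))) ≈ Add(-8.2211e+5, Mul(22.978, I))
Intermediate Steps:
Function('g')(z) = Mul(Pow(2, Rational(1, 2)), Pow(z, Rational(1, 2))) (Function('g')(z) = Pow(Add(z, z), Rational(1, 2)) = Pow(Mul(2, z), Rational(1, 2)) = Mul(Pow(2, Rational(1, 2)), Pow(z, Rational(1, 2))))
Function('A')(B) = Add(-821, Mul(-1, B))
Add(Add(Add(Function('g')(-264), -154438), -668529), Function('A')(-1679)) = Add(Add(Add(Mul(Pow(2, Rational(1, 2)), Pow(-264, Rational(1, 2))), -154438), -668529), Add(-821, Mul(-1, -1679))) = Add(Add(Add(Mul(Pow(2, Rational(1, 2)), Mul(2, I, Pow(66, Rational(1, 2)))), -154438), -668529), Add(-821, 1679)) = Add(Add(Add(Mul(4, I, Pow(33, Rational(1, 2))), -154438), -668529), 858) = Add(Add(Add(-154438, Mul(4, I, Pow(33, Rational(1, 2)))), -668529), 858) = Add(Add(-822967, Mul(4, I, Pow(33, Rational(1, 2)))), 858) = Add(-822109, Mul(4, I, Pow(33, Rational(1, 2))))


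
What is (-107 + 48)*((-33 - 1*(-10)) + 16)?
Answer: 413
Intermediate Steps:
(-107 + 48)*((-33 - 1*(-10)) + 16) = -59*((-33 + 10) + 16) = -59*(-23 + 16) = -59*(-7) = 413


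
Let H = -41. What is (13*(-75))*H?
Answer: 39975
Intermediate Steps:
(13*(-75))*H = (13*(-75))*(-41) = -975*(-41) = 39975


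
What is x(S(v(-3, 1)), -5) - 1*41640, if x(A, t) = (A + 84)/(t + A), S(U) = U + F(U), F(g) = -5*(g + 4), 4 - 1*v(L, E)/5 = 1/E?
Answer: -3539404/85 ≈ -41640.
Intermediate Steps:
v(L, E) = 20 - 5/E
F(g) = -20 - 5*g (F(g) = -5*(4 + g) = -20 - 5*g)
S(U) = -20 - 4*U (S(U) = U + (-20 - 5*U) = -20 - 4*U)
x(A, t) = (84 + A)/(A + t)
x(S(v(-3, 1)), -5) - 1*41640 = (84 + (-20 - 4*(20 - 5/1)))/((-20 - 4*(20 - 5/1)) - 5) - 1*41640 = (84 + (-20 - 4*(20 - 5*1)))/((-20 - 4*(20 - 5*1)) - 5) - 41640 = (84 + (-20 - 4*(20 - 5)))/((-20 - 4*(20 - 5)) - 5) - 41640 = (84 + (-20 - 4*15))/((-20 - 4*15) - 5) - 41640 = (84 + (-20 - 60))/((-20 - 60) - 5) - 41640 = (84 - 80)/(-80 - 5) - 41640 = 4/(-85) - 41640 = -1/85*4 - 41640 = -4/85 - 41640 = -3539404/85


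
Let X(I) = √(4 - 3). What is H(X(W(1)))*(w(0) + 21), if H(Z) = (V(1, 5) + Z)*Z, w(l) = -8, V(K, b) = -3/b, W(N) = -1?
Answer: 26/5 ≈ 5.2000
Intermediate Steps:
X(I) = 1 (X(I) = √1 = 1)
H(Z) = Z*(-⅗ + Z) (H(Z) = (-3/5 + Z)*Z = (-3*⅕ + Z)*Z = (-⅗ + Z)*Z = Z*(-⅗ + Z))
H(X(W(1)))*(w(0) + 21) = ((⅕)*1*(-3 + 5*1))*(-8 + 21) = ((⅕)*1*(-3 + 5))*13 = ((⅕)*1*2)*13 = (⅖)*13 = 26/5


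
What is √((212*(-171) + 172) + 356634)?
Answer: √320554 ≈ 566.17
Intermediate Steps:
√((212*(-171) + 172) + 356634) = √((-36252 + 172) + 356634) = √(-36080 + 356634) = √320554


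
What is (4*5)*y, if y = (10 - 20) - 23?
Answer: -660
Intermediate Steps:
y = -33 (y = -10 - 23 = -33)
(4*5)*y = (4*5)*(-33) = 20*(-33) = -660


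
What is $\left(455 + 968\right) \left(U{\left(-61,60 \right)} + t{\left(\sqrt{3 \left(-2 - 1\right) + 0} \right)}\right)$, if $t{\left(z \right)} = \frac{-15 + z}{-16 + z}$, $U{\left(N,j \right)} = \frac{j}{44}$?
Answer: $\frac{9554022}{2915} - \frac{4269 i}{265} \approx 3277.5 - 16.109 i$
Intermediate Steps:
$U{\left(N,j \right)} = \frac{j}{44}$ ($U{\left(N,j \right)} = j \frac{1}{44} = \frac{j}{44}$)
$t{\left(z \right)} = \frac{-15 + z}{-16 + z}$
$\left(455 + 968\right) \left(U{\left(-61,60 \right)} + t{\left(\sqrt{3 \left(-2 - 1\right) + 0} \right)}\right) = \left(455 + 968\right) \left(\frac{1}{44} \cdot 60 + \frac{-15 + \sqrt{3 \left(-2 - 1\right) + 0}}{-16 + \sqrt{3 \left(-2 - 1\right) + 0}}\right) = 1423 \left(\frac{15}{11} + \frac{-15 + \sqrt{3 \left(-3\right) + 0}}{-16 + \sqrt{3 \left(-3\right) + 0}}\right) = 1423 \left(\frac{15}{11} + \frac{-15 + \sqrt{-9 + 0}}{-16 + \sqrt{-9 + 0}}\right) = 1423 \left(\frac{15}{11} + \frac{-15 + \sqrt{-9}}{-16 + \sqrt{-9}}\right) = 1423 \left(\frac{15}{11} + \frac{-15 + 3 i}{-16 + 3 i}\right) = 1423 \left(\frac{15}{11} + \frac{-16 - 3 i}{265} \left(-15 + 3 i\right)\right) = 1423 \left(\frac{15}{11} + \frac{\left(-16 - 3 i\right) \left(-15 + 3 i\right)}{265}\right) = \frac{21345}{11} + \frac{1423 \left(-16 - 3 i\right) \left(-15 + 3 i\right)}{265}$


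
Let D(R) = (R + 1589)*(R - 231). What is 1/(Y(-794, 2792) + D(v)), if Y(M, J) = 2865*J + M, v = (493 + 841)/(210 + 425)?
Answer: 403225/3078253634851 ≈ 1.3099e-7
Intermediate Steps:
v = 1334/635 ≈ 2.1008
D(R) = (-231 + R)*(1589 + R) (D(R) = (1589 + R)*(-231 + R) = (-231 + R)*(1589 + R))
Y(M, J) = M + 2865*J
1/(Y(-794, 2792) + D(v)) = 1/((-794 + 2865*2792) + (-367059 + (1334/635)**2 + 1358*(1334/635))) = 1/((-794 + 7999080) + (-367059 + 1779556/403225 + 1811572/635)) = 1/(7998286 - 146855237499/403225) = 1/(3078253634851/403225) = 403225/3078253634851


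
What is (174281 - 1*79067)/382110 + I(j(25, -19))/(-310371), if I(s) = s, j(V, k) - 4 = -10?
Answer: 1641886503/6588659045 ≈ 0.24920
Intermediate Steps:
j(V, k) = -6 (j(V, k) = 4 - 10 = -6)
(174281 - 1*79067)/382110 + I(j(25, -19))/(-310371) = (174281 - 1*79067)/382110 - 6/(-310371) = (174281 - 79067)*(1/382110) - 6*(-1/310371) = 95214*(1/382110) + 2/103457 = 15869/63685 + 2/103457 = 1641886503/6588659045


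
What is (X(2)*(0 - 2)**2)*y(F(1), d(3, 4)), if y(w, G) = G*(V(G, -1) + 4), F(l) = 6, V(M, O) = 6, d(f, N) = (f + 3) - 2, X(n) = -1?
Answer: -160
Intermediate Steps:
d(f, N) = 1 + f (d(f, N) = (3 + f) - 2 = 1 + f)
y(w, G) = 10*G (y(w, G) = G*(6 + 4) = G*10 = 10*G)
(X(2)*(0 - 2)**2)*y(F(1), d(3, 4)) = (-(0 - 2)**2)*(10*(1 + 3)) = (-1*(-2)**2)*(10*4) = -1*4*40 = -4*40 = -160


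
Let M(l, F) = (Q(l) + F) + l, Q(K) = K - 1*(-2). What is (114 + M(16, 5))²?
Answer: 23409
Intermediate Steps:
Q(K) = 2 + K (Q(K) = K + 2 = 2 + K)
M(l, F) = 2 + F + 2*l (M(l, F) = ((2 + l) + F) + l = (2 + F + l) + l = 2 + F + 2*l)
(114 + M(16, 5))² = (114 + (2 + 5 + 2*16))² = (114 + (2 + 5 + 32))² = (114 + 39)² = 153² = 23409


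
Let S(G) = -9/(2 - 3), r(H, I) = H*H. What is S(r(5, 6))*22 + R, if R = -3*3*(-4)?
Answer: 234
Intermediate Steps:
r(H, I) = H²
R = 36 (R = -9*(-4) = 36)
S(G) = 9 (S(G) = -9/(-1) = -9*(-1) = 9)
S(r(5, 6))*22 + R = 9*22 + 36 = 198 + 36 = 234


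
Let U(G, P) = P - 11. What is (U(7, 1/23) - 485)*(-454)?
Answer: 5178778/23 ≈ 2.2516e+5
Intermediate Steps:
U(G, P) = -11 + P
(U(7, 1/23) - 485)*(-454) = ((-11 + 1/23) - 485)*(-454) = (-252/23 - 485)*(-454) = -11407/23*(-454) = 5178778/23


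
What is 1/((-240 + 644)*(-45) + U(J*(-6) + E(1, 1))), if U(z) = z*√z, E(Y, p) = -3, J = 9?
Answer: I/(3*(-6060*I + 19*√57)) ≈ -5.4975e-5 + 1.3013e-6*I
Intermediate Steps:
U(z) = z^(3/2)
1/((-240 + 644)*(-45) + U(J*(-6) + E(1, 1))) = 1/((-240 + 644)*(-45) + (9*(-6) - 3)^(3/2)) = 1/(404*(-45) + (-54 - 3)^(3/2)) = 1/(-18180 + (-57)^(3/2)) = 1/(-18180 - 57*I*√57)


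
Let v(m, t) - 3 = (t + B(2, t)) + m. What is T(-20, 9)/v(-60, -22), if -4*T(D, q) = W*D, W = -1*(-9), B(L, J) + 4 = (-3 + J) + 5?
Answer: -45/103 ≈ -0.43689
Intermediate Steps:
B(L, J) = -2 + J (B(L, J) = -4 + ((-3 + J) + 5) = -4 + (2 + J) = -2 + J)
v(m, t) = 1 + m + 2*t (v(m, t) = 3 + ((t + (-2 + t)) + m) = 3 + ((-2 + 2*t) + m) = 3 + (-2 + m + 2*t) = 1 + m + 2*t)
W = 9
T(D, q) = -9*D/4
T(-20, 9)/v(-60, -22) = (-9/4*(-20))/(1 - 60 + 2*(-22)) = 45/(1 - 60 - 44) = 45/(-103) = 45*(-1/103) = -45/103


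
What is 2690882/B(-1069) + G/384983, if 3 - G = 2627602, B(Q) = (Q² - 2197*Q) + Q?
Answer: -8135125550709/1343700390155 ≈ -6.0543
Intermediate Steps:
B(Q) = Q² - 2196*Q
G = -2627599 (G = 3 - 1*2627602 = 3 - 2627602 = -2627599)
2690882/B(-1069) + G/384983 = 2690882/((-1069*(-2196 - 1069))) - 2627599/384983 = 2690882/((-1069*(-3265))) - 2627599*1/384983 = 2690882/3490285 - 2627599/384983 = -8135125550709/1343700390155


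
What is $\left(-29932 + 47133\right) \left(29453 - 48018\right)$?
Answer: $-319336565$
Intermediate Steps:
$\left(-29932 + 47133\right) \left(29453 - 48018\right) = 17201 \left(-18565\right) = -319336565$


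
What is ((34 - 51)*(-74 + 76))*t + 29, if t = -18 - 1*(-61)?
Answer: -1433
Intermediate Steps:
t = 43 (t = -18 + 61 = 43)
((34 - 51)*(-74 + 76))*t + 29 = ((34 - 51)*(-74 + 76))*43 + 29 = -17*2*43 + 29 = -34*43 + 29 = -1462 + 29 = -1433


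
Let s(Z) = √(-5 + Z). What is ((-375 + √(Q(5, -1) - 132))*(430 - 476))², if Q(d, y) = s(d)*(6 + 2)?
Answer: 297283188 - 3174000*I*√33 ≈ 2.9728e+8 - 1.8233e+7*I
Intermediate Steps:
Q(d, y) = 8*√(-5 + d) (Q(d, y) = √(-5 + d)*(6 + 2) = √(-5 + d)*8 = 8*√(-5 + d))
((-375 + √(Q(5, -1) - 132))*(430 - 476))² = ((-375 + √(8*√(-5 + 5) - 132))*(430 - 476))² = ((-375 + √(8*√0 - 132))*(-46))² = ((-375 + √(8*0 - 132))*(-46))² = ((-375 + √(0 - 132))*(-46))² = ((-375 + √(-132))*(-46))² = ((-375 + 2*I*√33)*(-46))² = (17250 - 92*I*√33)²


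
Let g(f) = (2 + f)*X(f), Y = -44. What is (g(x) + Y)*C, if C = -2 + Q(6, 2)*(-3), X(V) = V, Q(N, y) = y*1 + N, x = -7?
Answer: 234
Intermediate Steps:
Q(N, y) = N + y (Q(N, y) = y + N = N + y)
g(f) = f*(2 + f) (g(f) = (2 + f)*f = f*(2 + f))
C = -26 (C = -2 + (6 + 2)*(-3) = -2 + 8*(-3) = -2 - 24 = -26)
(g(x) + Y)*C = (-7*(2 - 7) - 44)*(-26) = (-7*(-5) - 44)*(-26) = (35 - 44)*(-26) = -9*(-26) = 234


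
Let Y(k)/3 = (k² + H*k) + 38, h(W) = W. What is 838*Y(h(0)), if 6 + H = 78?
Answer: 95532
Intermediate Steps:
H = 72 (H = -6 + 78 = 72)
Y(k) = 114 + 3*k² + 216*k (Y(k) = 3*((k² + 72*k) + 38) = 3*(38 + k² + 72*k) = 114 + 3*k² + 216*k)
838*Y(h(0)) = 838*(114 + 3*0² + 216*0) = 838*(114 + 3*0 + 0) = 838*(114 + 0 + 0) = 838*114 = 95532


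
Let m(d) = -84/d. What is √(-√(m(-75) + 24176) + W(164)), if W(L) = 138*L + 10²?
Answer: √(568300 - 10*√151107)/5 ≈ 150.25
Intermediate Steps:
W(L) = 100 + 138*L (W(L) = 138*L + 100 = 100 + 138*L)
√(-√(m(-75) + 24176) + W(164)) = √(-√(-84/(-75) + 24176) + (100 + 138*164)) = √(-√(-84*(-1/75) + 24176) + (100 + 22632)) = √(-√(28/25 + 24176) + 22732) = √(-√(604428/25) + 22732) = √(-2*√151107/5 + 22732) = √(22732 - 2*√151107/5)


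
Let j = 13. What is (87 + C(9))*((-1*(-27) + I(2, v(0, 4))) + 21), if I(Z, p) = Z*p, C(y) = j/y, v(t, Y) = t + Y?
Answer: 44576/9 ≈ 4952.9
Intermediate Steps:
v(t, Y) = Y + t
C(y) = 13/y
(87 + C(9))*((-1*(-27) + I(2, v(0, 4))) + 21) = (87 + 13/9)*((-1*(-27) + 2*(4 + 0)) + 21) = (87 + 13*(⅑))*((27 + 2*4) + 21) = (87 + 13/9)*((27 + 8) + 21) = 796*(35 + 21)/9 = (796/9)*56 = 44576/9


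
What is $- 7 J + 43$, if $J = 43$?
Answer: $-258$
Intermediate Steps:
$- 7 J + 43 = \left(-7\right) 43 + 43 = -301 + 43 = -258$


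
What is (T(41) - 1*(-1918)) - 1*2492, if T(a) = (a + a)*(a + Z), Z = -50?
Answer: -1312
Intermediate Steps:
T(a) = 2*a*(-50 + a) (T(a) = (a + a)*(a - 50) = (2*a)*(-50 + a) = 2*a*(-50 + a))
(T(41) - 1*(-1918)) - 1*2492 = (2*41*(-50 + 41) - 1*(-1918)) - 1*2492 = (2*41*(-9) + 1918) - 2492 = (-738 + 1918) - 2492 = 1180 - 2492 = -1312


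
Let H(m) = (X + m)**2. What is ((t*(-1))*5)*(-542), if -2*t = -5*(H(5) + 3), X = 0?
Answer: 189700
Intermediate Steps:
H(m) = m**2 (H(m) = (0 + m)**2 = m**2)
t = 70 (t = -(-5)*(5**2 + 3)/2 = -(-5)*(25 + 3)/2 = -(-5)*28/2 = -1/2*(-140) = 70)
((t*(-1))*5)*(-542) = ((70*(-1))*5)*(-542) = -70*5*(-542) = -350*(-542) = 189700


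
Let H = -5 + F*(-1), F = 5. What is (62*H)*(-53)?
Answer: 32860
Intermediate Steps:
H = -10 (H = -5 + 5*(-1) = -5 - 5 = -10)
(62*H)*(-53) = (62*(-10))*(-53) = -620*(-53) = 32860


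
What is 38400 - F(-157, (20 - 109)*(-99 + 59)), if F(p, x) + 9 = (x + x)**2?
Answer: -50655991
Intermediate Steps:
F(p, x) = -9 + 4*x**2 (F(p, x) = -9 + (x + x)**2 = -9 + (2*x)**2 = -9 + 4*x**2)
38400 - F(-157, (20 - 109)*(-99 + 59)) = 38400 - (-9 + 4*((20 - 109)*(-99 + 59))**2) = 38400 - (-9 + 4*(-89*(-40))**2) = 38400 - (-9 + 4*3560**2) = 38400 - (-9 + 4*12673600) = 38400 - (-9 + 50694400) = 38400 - 1*50694391 = 38400 - 50694391 = -50655991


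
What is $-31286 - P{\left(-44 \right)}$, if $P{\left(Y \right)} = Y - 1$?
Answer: $-31241$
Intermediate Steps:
$P{\left(Y \right)} = -1 + Y$
$-31286 - P{\left(-44 \right)} = -31286 - \left(-1 - 44\right) = -31286 - -45 = -31286 + 45 = -31241$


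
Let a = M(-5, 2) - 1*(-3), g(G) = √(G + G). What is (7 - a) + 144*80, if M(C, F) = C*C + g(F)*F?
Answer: 11495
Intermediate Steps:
g(G) = √2*√G (g(G) = √(2*G) = √2*√G)
M(C, F) = C² + √2*F^(3/2) (M(C, F) = C*C + (√2*√F)*F = C² + √2*F^(3/2))
a = 32 (a = ((-5)² + √2*2^(3/2)) - 1*(-3) = (25 + √2*(2*√2)) + 3 = (25 + 4) + 3 = 29 + 3 = 32)
(7 - a) + 144*80 = (7 - 1*32) + 144*80 = (7 - 32) + 11520 = -25 + 11520 = 11495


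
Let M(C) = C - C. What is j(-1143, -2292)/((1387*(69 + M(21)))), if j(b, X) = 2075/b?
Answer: -2075/109388529 ≈ -1.8969e-5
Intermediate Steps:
M(C) = 0
j(-1143, -2292)/((1387*(69 + M(21)))) = (2075/(-1143))/((1387*(69 + 0))) = (2075*(-1/1143))/((1387*69)) = -2075/1143/95703 = -2075/1143*1/95703 = -2075/109388529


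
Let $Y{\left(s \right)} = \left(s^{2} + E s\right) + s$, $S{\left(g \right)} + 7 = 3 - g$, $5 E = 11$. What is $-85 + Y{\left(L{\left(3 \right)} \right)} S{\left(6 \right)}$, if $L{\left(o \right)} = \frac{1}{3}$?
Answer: $- \frac{871}{9} \approx -96.778$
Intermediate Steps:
$E = \frac{11}{5}$ ($E = \frac{1}{5} \cdot 11 = \frac{11}{5} \approx 2.2$)
$S{\left(g \right)} = -4 - g$ ($S{\left(g \right)} = -7 - \left(-3 + g\right) = -4 - g$)
$L{\left(o \right)} = \frac{1}{3}$
$Y{\left(s \right)} = s^{2} + \frac{16 s}{5}$ ($Y{\left(s \right)} = \left(s^{2} + \frac{11 s}{5}\right) + s = s^{2} + \frac{16 s}{5}$)
$-85 + Y{\left(L{\left(3 \right)} \right)} S{\left(6 \right)} = -85 + \frac{1}{5} \cdot \frac{1}{3} \left(16 + 5 \cdot \frac{1}{3}\right) \left(-4 - 6\right) = -85 + \frac{1}{5} \cdot \frac{1}{3} \left(16 + \frac{5}{3}\right) \left(-4 - 6\right) = -85 + \frac{1}{5} \cdot \frac{1}{3} \cdot \frac{53}{3} \left(-10\right) = -85 + \frac{53}{45} \left(-10\right) = -85 - \frac{106}{9} = - \frac{871}{9}$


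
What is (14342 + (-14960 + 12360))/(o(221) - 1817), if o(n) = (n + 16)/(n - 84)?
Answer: -804327/124346 ≈ -6.4685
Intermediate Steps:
o(n) = (16 + n)/(-84 + n)
(14342 + (-14960 + 12360))/(o(221) - 1817) = (14342 + (-14960 + 12360))/((16 + 221)/(-84 + 221) - 1817) = (14342 - 2600)/(237/137 - 1817) = 11742/((1/137)*237 - 1817) = 11742/(237/137 - 1817) = 11742/(-248692/137) = 11742*(-137/248692) = -804327/124346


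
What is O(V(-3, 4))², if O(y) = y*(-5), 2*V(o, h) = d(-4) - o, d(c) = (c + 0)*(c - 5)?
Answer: 38025/4 ≈ 9506.3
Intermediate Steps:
d(c) = c*(-5 + c)
V(o, h) = 18 - o/2 (V(o, h) = (-4*(-5 - 4) - o)/2 = (-4*(-9) - o)/2 = (36 - o)/2 = 18 - o/2)
O(y) = -5*y
O(V(-3, 4))² = (-5*(18 - ½*(-3)))² = (-5*(18 + 3/2))² = (-5*39/2)² = (-195/2)² = 38025/4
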